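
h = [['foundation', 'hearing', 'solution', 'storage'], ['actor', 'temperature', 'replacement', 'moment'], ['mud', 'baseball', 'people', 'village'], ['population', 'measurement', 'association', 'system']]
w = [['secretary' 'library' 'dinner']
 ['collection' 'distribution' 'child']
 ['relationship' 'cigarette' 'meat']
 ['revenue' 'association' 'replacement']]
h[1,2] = 'replacement'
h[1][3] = 'moment'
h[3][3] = 'system'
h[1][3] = 'moment'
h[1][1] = 'temperature'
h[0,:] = ['foundation', 'hearing', 'solution', 'storage']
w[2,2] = 'meat'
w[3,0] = 'revenue'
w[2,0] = 'relationship'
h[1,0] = 'actor'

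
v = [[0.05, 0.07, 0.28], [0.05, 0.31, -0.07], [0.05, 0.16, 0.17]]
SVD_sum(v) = [[0.05, 0.18, 0.13], [0.05, 0.17, 0.12], [0.05, 0.18, 0.14]] + [[-0.00, -0.11, 0.15], [0.00, 0.14, -0.19], [-0.0, -0.02, 0.03]] + [[0.00,-0.0,-0.00], [0.00,-0.00,-0.0], [-0.0,0.00,0.0]]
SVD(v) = [[0.59,-0.60,-0.55],[0.54,0.79,-0.28],[0.6,-0.13,0.79]] @ diag([0.39114818311717464, 0.30544810276456397, 0.0021343293236339546]) @ [[0.22, 0.78, 0.58], [0.01, 0.6, -0.80], [-0.98, 0.18, 0.12]]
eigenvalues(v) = [0.0, 0.29, 0.23]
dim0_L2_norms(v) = [0.09, 0.36, 0.33]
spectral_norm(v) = 0.39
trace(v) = 0.53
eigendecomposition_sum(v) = [[0.00,0.0,-0.01], [-0.0,-0.00,0.00], [-0.0,-0.0,0.0]] + [[0.16, 0.95, -0.18], [0.05, 0.27, -0.05], [0.13, 0.75, -0.14]] + [[-0.11, -0.89, 0.47],[0.0, 0.04, -0.02],[-0.08, -0.59, 0.31]]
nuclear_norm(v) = 0.70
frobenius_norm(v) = 0.50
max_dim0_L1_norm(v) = 0.54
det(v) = 0.00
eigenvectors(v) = [[-0.98, 0.77, 0.83], [0.19, 0.22, -0.03], [0.11, 0.60, 0.56]]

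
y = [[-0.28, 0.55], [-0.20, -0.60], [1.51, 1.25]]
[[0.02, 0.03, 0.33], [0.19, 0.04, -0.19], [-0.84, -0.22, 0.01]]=y @ [[-0.41, -0.13, -0.35], [-0.18, -0.02, 0.43]]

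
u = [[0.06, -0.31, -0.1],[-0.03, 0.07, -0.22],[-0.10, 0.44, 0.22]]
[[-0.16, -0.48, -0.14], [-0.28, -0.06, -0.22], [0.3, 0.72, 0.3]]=u@[[1.42, 0.49, -1.1], [0.40, 1.43, -0.11], [1.19, 0.65, 1.10]]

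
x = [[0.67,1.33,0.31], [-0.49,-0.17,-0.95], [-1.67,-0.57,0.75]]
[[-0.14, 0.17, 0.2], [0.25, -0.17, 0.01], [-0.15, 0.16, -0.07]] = x @ [[-0.01, -0.05, -0.03], [-0.04, 0.11, 0.17], [-0.25, 0.18, -0.03]]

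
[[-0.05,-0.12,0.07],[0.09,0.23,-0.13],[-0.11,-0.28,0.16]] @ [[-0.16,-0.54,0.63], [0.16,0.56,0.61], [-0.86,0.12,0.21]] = [[-0.07,-0.03,-0.09], [0.13,0.06,0.17], [-0.16,-0.08,-0.21]]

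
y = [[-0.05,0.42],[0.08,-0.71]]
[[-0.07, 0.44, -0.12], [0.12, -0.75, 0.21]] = y @[[-0.02, 0.57, 0.79], [-0.17, 1.12, -0.2]]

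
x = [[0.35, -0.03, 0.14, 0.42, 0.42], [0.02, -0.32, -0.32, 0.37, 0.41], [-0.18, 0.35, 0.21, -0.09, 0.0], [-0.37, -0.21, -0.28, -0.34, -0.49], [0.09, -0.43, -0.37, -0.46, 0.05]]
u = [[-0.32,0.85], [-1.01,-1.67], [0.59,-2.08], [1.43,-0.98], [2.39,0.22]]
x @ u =[[1.61, -0.26], [1.64, 0.94], [-0.30, -1.09], [-1.49, 0.84], [-0.35, 2.03]]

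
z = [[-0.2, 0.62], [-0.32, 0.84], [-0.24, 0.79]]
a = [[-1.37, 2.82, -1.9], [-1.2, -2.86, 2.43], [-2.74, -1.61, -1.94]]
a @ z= [[-0.17, 0.02], [0.57, -1.23], [1.53, -4.58]]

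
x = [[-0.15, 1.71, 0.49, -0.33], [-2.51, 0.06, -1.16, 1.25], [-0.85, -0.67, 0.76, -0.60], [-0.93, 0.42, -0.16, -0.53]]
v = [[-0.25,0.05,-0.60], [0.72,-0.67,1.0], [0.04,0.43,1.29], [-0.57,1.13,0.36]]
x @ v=[[1.48, -1.32, 2.31], [-0.09, 0.75, 0.52], [0.10, 0.06, 0.6], [0.83, -1.0, 0.58]]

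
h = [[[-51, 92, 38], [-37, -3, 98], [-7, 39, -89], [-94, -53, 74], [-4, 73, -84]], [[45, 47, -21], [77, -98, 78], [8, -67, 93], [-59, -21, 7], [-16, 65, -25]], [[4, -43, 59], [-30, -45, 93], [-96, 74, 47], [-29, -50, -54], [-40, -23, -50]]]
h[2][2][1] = 74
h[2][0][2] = 59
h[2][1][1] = -45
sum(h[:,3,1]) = -124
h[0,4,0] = -4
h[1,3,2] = 7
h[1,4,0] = -16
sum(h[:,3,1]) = -124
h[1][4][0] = -16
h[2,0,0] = 4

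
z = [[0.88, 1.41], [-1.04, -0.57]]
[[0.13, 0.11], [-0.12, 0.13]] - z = [[-0.75, -1.3],  [0.92, 0.7]]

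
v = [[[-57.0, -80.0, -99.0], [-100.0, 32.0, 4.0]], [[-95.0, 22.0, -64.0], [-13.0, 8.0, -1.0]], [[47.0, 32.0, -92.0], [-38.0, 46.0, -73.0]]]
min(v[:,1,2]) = -73.0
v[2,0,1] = 32.0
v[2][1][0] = -38.0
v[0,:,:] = [[-57.0, -80.0, -99.0], [-100.0, 32.0, 4.0]]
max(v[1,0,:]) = 22.0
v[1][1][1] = 8.0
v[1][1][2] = -1.0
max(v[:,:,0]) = 47.0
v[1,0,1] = 22.0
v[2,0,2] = -92.0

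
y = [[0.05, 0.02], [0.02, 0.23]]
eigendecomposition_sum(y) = [[0.05, -0.01], [-0.01, 0.00]] + [[0.0, 0.03],  [0.03, 0.23]]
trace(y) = 0.28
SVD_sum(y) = [[0.00, 0.03], [0.03, 0.23]] + [[0.05, -0.01], [-0.01, 0.00]]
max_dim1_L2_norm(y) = 0.23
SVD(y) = [[0.11, 0.99],[0.99, -0.11]] @ diag([0.23219544457292887, 0.04780455542707113]) @ [[0.11, 0.99], [0.99, -0.11]]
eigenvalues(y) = [0.05, 0.23]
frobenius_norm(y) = 0.24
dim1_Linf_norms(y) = [0.05, 0.23]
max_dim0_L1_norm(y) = 0.25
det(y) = 0.01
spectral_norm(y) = 0.23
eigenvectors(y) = [[-0.99, -0.11], [0.11, -0.99]]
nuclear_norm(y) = 0.28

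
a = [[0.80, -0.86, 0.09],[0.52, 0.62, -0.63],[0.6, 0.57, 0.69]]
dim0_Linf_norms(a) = [0.8, 0.86, 0.69]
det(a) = 1.26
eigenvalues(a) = [(1.12+0j), (0.49+0.94j), (0.49-0.94j)]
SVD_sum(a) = [[0.27, -0.98, 0.20],[-0.15, 0.54, -0.11],[-0.07, 0.24, -0.05]] + [[0.44,0.15,0.14], [0.44,0.15,0.14], [0.83,0.28,0.26]] + [[0.08, -0.03, -0.24], [0.23, -0.07, -0.66], [-0.17, 0.05, 0.48]]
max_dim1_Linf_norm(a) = 0.86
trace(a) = 2.11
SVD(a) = [[-0.86, 0.43, 0.29], [0.47, 0.43, 0.77], [0.21, 0.80, -0.56]] @ diag([1.2126330655191324, 1.145148145388646, 0.9047412743556114]) @ [[-0.26, 0.95, -0.19], [0.91, 0.31, 0.28], [0.32, -0.10, -0.94]]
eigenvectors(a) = [[0.68+0.00j, 0.12+0.52j, 0.12-0.52j], [(-0.18+0j), 0.63+0.00j, 0.63-0.00j], [0.71+0.00j, 0.23-0.51j, (0.23+0.51j)]]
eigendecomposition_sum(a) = [[0.51+0.00j, (-0.28+0j), 0.52+0.00j], [-0.14+0.00j, 0.08+0.00j, (-0.14-0j)], [(0.53+0j), (-0.29+0j), (0.54+0j)]] + [[(0.15+0.25j),  (-0.29+0.3j),  -0.21-0.16j], [(0.33-0.1j),  0.27+0.41j,  (-0.25+0.2j)], [0.04-0.30j,  0.43-0.07j,  0.08+0.27j]] + [[(0.15-0.25j), (-0.29-0.3j), (-0.21+0.16j)], [0.33+0.10j, 0.27-0.41j, (-0.25-0.2j)], [(0.04+0.3j), 0.43+0.07j, (0.08-0.27j)]]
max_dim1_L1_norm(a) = 1.86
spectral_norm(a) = 1.21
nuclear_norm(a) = 3.26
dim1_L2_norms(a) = [1.18, 1.03, 1.08]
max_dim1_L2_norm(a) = 1.18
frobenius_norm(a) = 1.90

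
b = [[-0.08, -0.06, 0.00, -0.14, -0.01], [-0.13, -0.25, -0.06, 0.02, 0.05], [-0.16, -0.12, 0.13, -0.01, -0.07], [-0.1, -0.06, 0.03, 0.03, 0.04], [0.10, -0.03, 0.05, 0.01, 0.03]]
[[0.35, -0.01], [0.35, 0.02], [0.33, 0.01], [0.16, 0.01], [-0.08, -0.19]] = b @ [[-1.25, -1.0], [-0.86, 0.56], [0.32, -1.06], [-1.42, 0.49], [0.48, -0.88]]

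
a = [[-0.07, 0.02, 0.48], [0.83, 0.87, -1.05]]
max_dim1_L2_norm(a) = 1.6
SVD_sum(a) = [[-0.18, -0.18, 0.25], [0.81, 0.82, -1.10]] + [[0.11, 0.20, 0.23], [0.02, 0.05, 0.05]]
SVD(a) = [[-0.22, 0.98], [0.98, 0.22]] @ diag([1.6340665870936921, 0.33738166657952]) @ [[0.51, 0.52, -0.69],[0.33, 0.62, 0.71]]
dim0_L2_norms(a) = [0.83, 0.87, 1.15]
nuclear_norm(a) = 1.97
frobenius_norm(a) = 1.67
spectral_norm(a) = 1.63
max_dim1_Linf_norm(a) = 1.05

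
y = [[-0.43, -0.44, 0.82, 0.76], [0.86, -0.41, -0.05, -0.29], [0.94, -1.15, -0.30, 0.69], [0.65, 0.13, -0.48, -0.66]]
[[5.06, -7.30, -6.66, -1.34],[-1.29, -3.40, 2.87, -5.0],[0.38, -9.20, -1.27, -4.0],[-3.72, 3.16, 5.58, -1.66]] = y @[[-3.54, -2.4, 2.52, -4.86], [-4.21, 5.68, 1.39, 1.57], [2.55, -4.68, -2.36, -4.66], [-0.53, -2.63, -3.99, 1.42]]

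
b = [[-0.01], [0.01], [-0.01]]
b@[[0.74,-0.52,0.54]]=[[-0.01, 0.01, -0.01], [0.01, -0.01, 0.01], [-0.01, 0.01, -0.01]]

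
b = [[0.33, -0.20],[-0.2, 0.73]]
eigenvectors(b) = [[-0.92,0.38], [-0.38,-0.92]]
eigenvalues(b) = [0.25, 0.81]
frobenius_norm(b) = 0.85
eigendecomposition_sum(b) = [[0.21, 0.09], [0.09, 0.04]] + [[0.12, -0.29], [-0.29, 0.69]]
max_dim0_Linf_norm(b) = 0.73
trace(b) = 1.06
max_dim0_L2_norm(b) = 0.76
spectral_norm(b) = 0.81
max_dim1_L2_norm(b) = 0.76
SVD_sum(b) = [[0.12, -0.29], [-0.29, 0.69]] + [[0.21, 0.09], [0.09, 0.04]]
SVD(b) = [[-0.38, 0.92], [0.92, 0.38]] @ diag([0.812842712474619, 0.247157287525381]) @ [[-0.38, 0.92], [0.92, 0.38]]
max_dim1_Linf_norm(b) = 0.73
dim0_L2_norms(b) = [0.39, 0.76]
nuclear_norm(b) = 1.06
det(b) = 0.20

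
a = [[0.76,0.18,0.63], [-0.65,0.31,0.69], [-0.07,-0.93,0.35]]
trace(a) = 1.42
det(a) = 1.00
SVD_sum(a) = [[0.87, 0.08, 0.42], [-0.23, -0.02, -0.11], [0.01, 0.00, 0.01]] + [[-0.08, 0.18, 0.13], [-0.28, 0.64, 0.46], [0.17, -0.38, -0.27]] + [[-0.03, -0.07, 0.08], [-0.14, -0.31, 0.35], [-0.25, -0.55, 0.62]]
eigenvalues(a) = [(1+0j), (0.21+0.98j), (0.21-0.98j)]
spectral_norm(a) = 1.00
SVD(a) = [[-0.97, -0.23, 0.12], [0.26, -0.83, 0.49], [-0.02, 0.5, 0.87]] @ diag([1.003910582909922, 0.9972509810603424, 0.9957680564748225]) @ [[-0.90, -0.08, -0.43], [0.33, -0.77, -0.55], [-0.29, -0.64, 0.72]]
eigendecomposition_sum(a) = [[(0.69-0j), -0.30+0.00j, (0.36+0j)], [-0.30+0.00j, 0.13+0.00j, -0.15-0.00j], [0.35-0.00j, -0.15+0.00j, (0.18+0j)]] + [[(0.03+0.15j), (0.24+0.1j), (0.14-0.21j)], [-0.18+0.19j, 0.09+0.43j, (0.42-0.01j)], [-0.21-0.13j, (-0.39+0.16j), (0.08+0.4j)]] + [[0.03-0.15j, (0.24-0.1j), (0.14+0.21j)], [-0.18-0.19j, (0.09-0.43j), (0.42+0.01j)], [(-0.21+0.13j), (-0.39-0.16j), (0.08-0.4j)]]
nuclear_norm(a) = 3.00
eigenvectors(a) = [[(-0.83+0j), -0.22+0.32j, (-0.22-0.32j)], [0.36+0.00j, (-0.66+0j), -0.66-0.00j], [(-0.42+0j), (-0.11-0.63j), -0.11+0.63j]]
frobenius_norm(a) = 1.73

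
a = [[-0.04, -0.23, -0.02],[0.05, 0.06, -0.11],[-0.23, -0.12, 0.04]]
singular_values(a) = [0.33, 0.16, 0.1]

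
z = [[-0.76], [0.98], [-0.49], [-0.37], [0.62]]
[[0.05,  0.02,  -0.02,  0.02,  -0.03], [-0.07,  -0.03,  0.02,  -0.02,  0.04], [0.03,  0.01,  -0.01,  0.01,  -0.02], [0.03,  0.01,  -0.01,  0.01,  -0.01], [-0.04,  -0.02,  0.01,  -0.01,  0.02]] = z@[[-0.07,  -0.03,  0.02,  -0.02,  0.04]]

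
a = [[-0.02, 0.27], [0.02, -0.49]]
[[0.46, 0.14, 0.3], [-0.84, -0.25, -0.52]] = a @ [[0.44, -0.32, -1.3], [1.73, 0.5, 1.0]]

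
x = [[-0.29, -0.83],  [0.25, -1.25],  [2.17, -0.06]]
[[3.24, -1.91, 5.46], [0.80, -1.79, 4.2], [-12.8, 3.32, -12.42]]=x@[[-5.95, 1.58, -5.85], [-1.83, 1.75, -4.53]]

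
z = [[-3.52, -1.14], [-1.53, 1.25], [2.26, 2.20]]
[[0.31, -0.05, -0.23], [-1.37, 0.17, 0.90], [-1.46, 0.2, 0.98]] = z@[[0.19, -0.02, -0.12], [-0.86, 0.11, 0.57]]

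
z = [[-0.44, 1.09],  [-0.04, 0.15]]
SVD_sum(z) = [[-0.44, 1.09], [-0.06, 0.14]] + [[-0.0,-0.0], [0.02,0.01]]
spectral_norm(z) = 1.19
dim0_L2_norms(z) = [0.44, 1.1]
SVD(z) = [[-0.99,-0.13], [-0.13,0.99]] @ diag([1.1855138075992886, 0.018894760952097953]) @ [[0.37, -0.93], [0.93, 0.37]]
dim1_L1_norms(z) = [1.53, 0.19]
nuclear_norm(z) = 1.20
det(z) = -0.02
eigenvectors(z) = [[-1.0,-0.91], [-0.08,-0.42]]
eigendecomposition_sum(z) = [[-0.43,  0.92], [-0.03,  0.07]] + [[-0.01,0.17], [-0.01,0.08]]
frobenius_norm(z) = 1.19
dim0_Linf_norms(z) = [0.44, 1.09]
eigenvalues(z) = [-0.35, 0.06]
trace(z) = -0.29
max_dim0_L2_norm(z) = 1.1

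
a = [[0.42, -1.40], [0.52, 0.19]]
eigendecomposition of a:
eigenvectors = [[(-0.85+0j), -0.85-0.00j], [-0.07+0.52j, (-0.07-0.52j)]]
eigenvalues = [(0.3+0.85j), (0.3-0.85j)]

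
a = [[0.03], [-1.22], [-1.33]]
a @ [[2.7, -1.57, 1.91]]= [[0.08,-0.05,0.06], [-3.29,1.92,-2.33], [-3.59,2.09,-2.54]]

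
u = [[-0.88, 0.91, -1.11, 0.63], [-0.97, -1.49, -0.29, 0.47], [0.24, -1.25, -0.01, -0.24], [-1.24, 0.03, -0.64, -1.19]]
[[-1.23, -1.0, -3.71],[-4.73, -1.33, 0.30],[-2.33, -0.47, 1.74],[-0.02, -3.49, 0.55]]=u@[[0.36,1.13,0.19],[2.17,0.35,-1.08],[1.86,0.99,1.47],[-1.30,1.23,-1.48]]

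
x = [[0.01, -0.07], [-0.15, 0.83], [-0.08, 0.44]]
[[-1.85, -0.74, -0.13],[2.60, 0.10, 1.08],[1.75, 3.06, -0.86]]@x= [[0.10, -0.54], [-0.08, 0.38], [-0.37, 2.04]]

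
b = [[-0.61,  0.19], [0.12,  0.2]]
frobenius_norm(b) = 0.68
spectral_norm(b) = 0.64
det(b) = -0.14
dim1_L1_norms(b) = [0.8, 0.32]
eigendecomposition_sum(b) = [[-0.62, 0.14], [0.09, -0.02]] + [[0.01, 0.05], [0.03, 0.22]]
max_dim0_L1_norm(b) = 0.73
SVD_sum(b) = [[-0.62, 0.17], [0.06, -0.02]] + [[0.01,0.02], [0.06,0.22]]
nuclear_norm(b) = 0.87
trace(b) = -0.41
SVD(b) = [[-1.00, 0.10], [0.10, 1.00]] @ diag([0.6416136655717848, 0.22568097871007636]) @ [[0.96, -0.26], [0.26, 0.96]]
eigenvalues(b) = [-0.64, 0.23]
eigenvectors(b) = [[-0.99,-0.22], [0.14,-0.98]]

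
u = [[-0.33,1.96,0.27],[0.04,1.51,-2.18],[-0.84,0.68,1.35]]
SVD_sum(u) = [[0.02, 0.81, -0.84], [0.05, 1.82, -1.88], [-0.01, -0.36, 0.37]] + [[-0.57, 1.10, 1.04], [0.14, -0.27, -0.26], [-0.58, 1.10, 1.05]] + [[0.22, 0.06, 0.06],[-0.15, -0.04, -0.04],[-0.26, -0.07, -0.07]]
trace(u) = 2.53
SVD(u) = [[-0.40, -0.69, 0.6], [-0.90, 0.17, -0.4], [0.18, -0.7, -0.69]] @ diag([2.9091310655885203, 2.330166175007364, 0.3940584221652402]) @ [[-0.02, -0.69, 0.72], [0.35, -0.68, -0.65], [0.94, 0.24, 0.26]]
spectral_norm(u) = 2.91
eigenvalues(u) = [(0.35+1.15j), (0.35-1.15j), (1.84+0j)]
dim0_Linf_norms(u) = [0.84, 1.96, 2.18]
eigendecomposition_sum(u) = [[-0.59+0.52j,0.69-0.41j,1.22+0.38j], [-0.46-0.19j,0.42+0.28j,(0.13+0.8j)], [(-0.36+0.15j),0.38-0.08j,(0.51+0.36j)]] + [[(-0.59-0.52j), (0.69+0.41j), (1.22-0.38j)],[(-0.46+0.19j), (0.42-0.28j), (0.13-0.8j)],[(-0.36-0.15j), (0.38+0.08j), 0.51-0.36j]] + [[0.85-0.00j, (0.59+0j), (-2.16+0j)],[0.96-0.00j, 0.66+0.00j, -2.43+0.00j],[-0.13+0.00j, -0.09-0.00j, 0.33-0.00j]]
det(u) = 2.67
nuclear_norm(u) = 5.63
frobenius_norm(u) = 3.75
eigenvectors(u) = [[(-0.78+0j),(-0.78-0j),(0.66+0j)], [(-0.22-0.44j),(-0.22+0.44j),0.74+0.00j], [-0.37-0.12j,-0.37+0.12j,-0.10+0.00j]]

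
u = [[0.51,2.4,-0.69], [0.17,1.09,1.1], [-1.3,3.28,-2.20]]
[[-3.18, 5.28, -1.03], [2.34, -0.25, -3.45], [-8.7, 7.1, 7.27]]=u@[[0.48, 1.20, -2.94],[-0.65, 1.42, -0.45],[2.7, -1.82, -2.24]]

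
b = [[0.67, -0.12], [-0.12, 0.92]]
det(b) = 0.60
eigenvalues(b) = [0.62, 0.97]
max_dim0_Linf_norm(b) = 0.92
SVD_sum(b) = [[0.13,-0.34],[-0.34,0.83]] + [[0.54, 0.22], [0.22, 0.09]]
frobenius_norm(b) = 1.15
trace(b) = 1.59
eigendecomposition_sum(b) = [[0.54, 0.22], [0.22, 0.09]] + [[0.13,-0.34], [-0.34,0.83]]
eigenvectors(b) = [[-0.93, 0.37], [-0.37, -0.93]]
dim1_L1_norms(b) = [0.79, 1.04]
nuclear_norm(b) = 1.59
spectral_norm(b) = 0.97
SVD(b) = [[-0.37, 0.93], [0.93, 0.37]] @ diag([0.9682772345116347, 0.6217227654883655]) @ [[-0.37, 0.93],[0.93, 0.37]]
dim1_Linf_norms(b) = [0.67, 0.92]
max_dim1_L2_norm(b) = 0.93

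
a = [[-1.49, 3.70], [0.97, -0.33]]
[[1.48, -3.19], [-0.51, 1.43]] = a@[[-0.45,1.37], [0.22,-0.31]]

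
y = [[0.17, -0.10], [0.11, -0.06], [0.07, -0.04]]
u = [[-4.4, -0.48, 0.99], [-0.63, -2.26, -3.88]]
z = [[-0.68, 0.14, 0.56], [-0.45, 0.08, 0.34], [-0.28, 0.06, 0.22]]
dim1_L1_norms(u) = [5.87, 6.77]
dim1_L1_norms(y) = [0.27, 0.17, 0.11]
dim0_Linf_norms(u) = [4.4, 2.26, 3.88]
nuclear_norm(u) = 9.07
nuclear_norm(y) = 0.25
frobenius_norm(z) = 1.12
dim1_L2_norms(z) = [0.89, 0.57, 0.36]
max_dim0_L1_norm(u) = 5.03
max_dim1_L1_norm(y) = 0.27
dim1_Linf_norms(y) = [0.17, 0.11, 0.07]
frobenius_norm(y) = 0.25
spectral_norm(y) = 0.25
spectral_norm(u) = 4.54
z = y @ u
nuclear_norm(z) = 1.15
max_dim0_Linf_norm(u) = 4.4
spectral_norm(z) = 1.12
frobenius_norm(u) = 6.41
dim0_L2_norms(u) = [4.44, 2.31, 4.0]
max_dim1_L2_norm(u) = 4.54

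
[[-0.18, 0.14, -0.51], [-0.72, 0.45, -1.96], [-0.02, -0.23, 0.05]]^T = [[-0.18, -0.72, -0.02], [0.14, 0.45, -0.23], [-0.51, -1.96, 0.05]]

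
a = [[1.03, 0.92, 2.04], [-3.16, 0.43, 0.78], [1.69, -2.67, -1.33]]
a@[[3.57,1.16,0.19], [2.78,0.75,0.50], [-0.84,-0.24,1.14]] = [[4.52, 1.4, 2.98], [-10.74, -3.53, 0.50], [-0.27, 0.28, -2.53]]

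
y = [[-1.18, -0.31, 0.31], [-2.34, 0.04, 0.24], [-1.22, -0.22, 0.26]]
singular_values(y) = [2.93, 0.38, 0.0]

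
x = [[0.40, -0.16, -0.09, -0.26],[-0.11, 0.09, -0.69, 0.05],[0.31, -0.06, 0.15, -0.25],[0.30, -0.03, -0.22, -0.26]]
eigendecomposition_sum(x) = [[(0.22+0j), (-0.09+0j), 0.20+0.00j, (-0.14+0j)], [-0.37+0.00j, 0.16+0.00j, -0.33-0.00j, (0.23-0j)], [0.21+0.00j, -0.09+0.00j, 0.19+0.00j, -0.13+0.00j], [0.04+0.00j, -0.02+0.00j, 0.04+0.00j, (-0.02+0j)]] + [[(0.09+0.13j),-0.04+0.08j,(-0.15+0.04j),-0.05-0.19j], [0.13+0.16j,-0.04+0.11j,(-0.19+0.07j),(-0.08-0.23j)], [(0.05+0j),0.01+0.03j,(-0.02+0.05j),-0.06-0.02j], [0.13+0.10j,(-0.01+0.09j),(-0.14+0.09j),-0.11-0.17j]] + [[(0.09-0.13j), (-0.04-0.08j), -0.15-0.04j, (-0.05+0.19j)], [(0.13-0.16j), -0.04-0.11j, -0.19-0.07j, -0.08+0.23j], [0.05-0.00j, (0.01-0.03j), (-0.02-0.05j), -0.06+0.02j], [(0.13-0.1j), (-0.01-0.09j), (-0.14-0.09j), -0.11+0.17j]] + [[0.00-0.00j, 0.01-0.00j, (0.02-0j), -0.02+0.00j], [-0j, (0.01-0j), 0.01-0.00j, -0.01+0.00j], [-0j, 0.00-0.00j, -0j, (-0+0j)], [0.00-0.00j, (0.01-0j), (0.02-0j), (-0.02+0j)]]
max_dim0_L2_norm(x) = 0.75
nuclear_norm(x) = 1.61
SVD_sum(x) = [[0.26, -0.09, 0.2, -0.19], [-0.32, 0.11, -0.24, 0.23], [0.28, -0.1, 0.21, -0.20], [0.15, -0.05, 0.11, -0.11]] + [[0.13, -0.01, -0.28, -0.11], [0.21, -0.02, -0.45, -0.17], [0.03, -0.00, -0.07, -0.03], [0.16, -0.02, -0.34, -0.13]] + [[0.01, -0.06, -0.01, 0.03], [-0.00, 0.0, 0.0, -0.0], [-0.01, 0.04, 0.0, -0.02], [-0.01, 0.04, 0.0, -0.02]] + [[0.00,0.0,0.00,0.0], [0.00,0.0,0.0,0.0], [0.00,0.00,0.00,0.00], [-0.0,-0.0,-0.0,-0.00]]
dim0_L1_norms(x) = [1.12, 0.34, 1.15, 0.82]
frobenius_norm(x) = 1.07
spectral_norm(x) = 0.77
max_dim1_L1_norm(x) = 0.94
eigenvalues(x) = [(0.54+0j), (-0.07+0.12j), (-0.07-0.12j), (-0.01+0j)]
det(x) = -0.00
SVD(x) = [[-0.50, -0.44, 0.74, -0.06], [0.61, -0.71, -0.04, -0.35], [-0.54, -0.11, -0.48, -0.68], [-0.29, -0.53, -0.46, 0.65]] @ diag([0.7722400035165824, 0.7393522272121769, 0.09327934719579371, 0.0016200221693524128]) @ [[-0.68, 0.23, -0.51, 0.48], [-0.4, 0.04, 0.85, 0.33], [0.13, -0.85, -0.09, 0.50], [-0.61, -0.47, -0.01, -0.64]]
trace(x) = 0.38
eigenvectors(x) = [[(0.46+0j), (0.51+0.04j), (0.51-0.04j), 0.60+0.00j], [-0.77+0.00j, 0.65+0.00j, (0.65-0j), 0.48+0.00j], [0.43+0.00j, 0.11-0.13j, 0.11+0.13j, (0.02+0j)], [(0.08+0j), 0.52-0.12j, (0.52+0.12j), 0.64+0.00j]]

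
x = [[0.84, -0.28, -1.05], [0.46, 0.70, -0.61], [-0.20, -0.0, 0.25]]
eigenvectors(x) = [[(-0.22-0.45j), (-0.22+0.45j), (0.78+0j)], [-0.85+0.00j, (-0.85-0j), (0.03+0j)], [(0.11+0.09j), 0.11-0.09j, 0.62+0.00j]]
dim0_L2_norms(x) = [0.98, 0.75, 1.24]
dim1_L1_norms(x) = [2.17, 1.77, 0.45]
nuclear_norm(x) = 2.33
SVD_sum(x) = [[0.81, 0.11, -1.03],[0.50, 0.07, -0.64],[-0.2, -0.03, 0.25]] + [[0.03, -0.39, -0.02], [-0.04, 0.63, 0.03], [-0.00, 0.03, 0.00]] + [[-0.0,  -0.0,  -0.0], [-0.0,  -0.0,  -0.0], [-0.00,  -0.0,  -0.00]]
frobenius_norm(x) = 1.75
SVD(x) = [[-0.83,0.52,0.19], [-0.52,-0.85,0.08], [0.2,-0.03,0.98]] @ diag([1.5833008968037194, 0.7455571830959457, 0.0016603959095619271]) @ [[-0.62,-0.08,0.78], [0.07,-1.0,-0.05], [-0.78,-0.03,-0.62]]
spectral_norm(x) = 1.58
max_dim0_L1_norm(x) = 1.91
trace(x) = 1.79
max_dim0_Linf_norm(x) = 1.05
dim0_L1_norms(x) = [1.5, 0.98, 1.91]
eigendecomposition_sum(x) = [[0.42-0.06j, (-0.14+0.3j), -0.52+0.06j], [(0.23-0.69j), (0.35+0.44j), (-0.3+0.85j)], [(-0.1+0.06j), -0.09j, (0.13-0.08j)]] + [[(0.42+0.06j), -0.14-0.30j, -0.52-0.06j], [(0.23+0.69j), (0.35-0.44j), (-0.3-0.85j)], [-0.10-0.06j, 0.09j, 0.13+0.08j]] + [[(-0+0j), (-0-0j), (-0-0j)], [-0.00+0.00j, -0.00-0.00j, (-0-0j)], [(-0+0j), (-0-0j), -0.00-0.00j]]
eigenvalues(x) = [(0.9+0.3j), (0.9-0.3j), (-0+0j)]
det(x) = -0.00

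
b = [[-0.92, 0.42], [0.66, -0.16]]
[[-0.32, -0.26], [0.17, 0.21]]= b @ [[0.16,0.35], [-0.42,0.15]]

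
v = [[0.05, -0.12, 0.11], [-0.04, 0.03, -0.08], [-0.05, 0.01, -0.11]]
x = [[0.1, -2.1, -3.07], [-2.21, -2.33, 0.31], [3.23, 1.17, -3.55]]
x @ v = [[0.24, -0.11, 0.52], [-0.03, 0.2, -0.09], [0.29, -0.39, 0.65]]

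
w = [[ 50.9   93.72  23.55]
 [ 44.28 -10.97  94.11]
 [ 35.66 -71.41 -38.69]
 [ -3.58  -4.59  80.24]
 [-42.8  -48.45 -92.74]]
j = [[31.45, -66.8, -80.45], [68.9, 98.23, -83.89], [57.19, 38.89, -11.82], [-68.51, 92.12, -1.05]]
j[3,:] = [-68.51, 92.12, -1.05]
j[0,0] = 31.45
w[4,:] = [-42.8, -48.45, -92.74]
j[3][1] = 92.12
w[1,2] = 94.11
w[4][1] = -48.45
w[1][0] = 44.28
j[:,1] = [-66.8, 98.23, 38.89, 92.12]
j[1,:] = [68.9, 98.23, -83.89]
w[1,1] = -10.97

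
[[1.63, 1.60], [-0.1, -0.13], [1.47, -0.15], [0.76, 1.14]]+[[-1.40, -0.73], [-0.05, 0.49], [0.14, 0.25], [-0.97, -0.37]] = [[0.23, 0.87], [-0.15, 0.36], [1.61, 0.10], [-0.21, 0.77]]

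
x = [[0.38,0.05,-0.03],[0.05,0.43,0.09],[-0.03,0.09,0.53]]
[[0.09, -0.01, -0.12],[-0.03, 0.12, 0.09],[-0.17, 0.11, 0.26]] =x@[[0.22, -0.04, -0.3], [-0.04, 0.25, 0.16], [-0.3, 0.16, 0.44]]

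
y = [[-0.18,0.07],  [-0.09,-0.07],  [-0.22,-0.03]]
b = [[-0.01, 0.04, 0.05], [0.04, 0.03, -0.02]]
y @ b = [[0.00, -0.01, -0.01], [-0.00, -0.01, -0.00], [0.00, -0.01, -0.01]]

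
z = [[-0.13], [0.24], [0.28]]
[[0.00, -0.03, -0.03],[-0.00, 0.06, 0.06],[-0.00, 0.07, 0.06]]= z @[[-0.01, 0.26, 0.23]]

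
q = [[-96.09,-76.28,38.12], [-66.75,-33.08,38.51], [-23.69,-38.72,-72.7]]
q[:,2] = [38.12, 38.51, -72.7]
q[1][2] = 38.51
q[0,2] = 38.12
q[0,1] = -76.28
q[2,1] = -38.72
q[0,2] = 38.12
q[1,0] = -66.75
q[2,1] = -38.72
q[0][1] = -76.28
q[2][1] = -38.72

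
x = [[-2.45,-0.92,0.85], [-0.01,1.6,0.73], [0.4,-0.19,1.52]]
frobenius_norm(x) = 3.63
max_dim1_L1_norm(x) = 4.22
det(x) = -7.12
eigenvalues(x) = [(-2.55+0j), (1.61+0.45j), (1.61-0.45j)]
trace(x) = 0.67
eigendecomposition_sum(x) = [[(-2.48+0j), (-0.52+0j), (0.61-0j)], [(-0.05+0j), -0.01+0.00j, (0.01-0j)], [0.24-0.00j, (0.05-0j), (-0.06+0j)]] + [[0.02+0.03j, -0.20+0.08j, 0.12+0.32j], [0.02-0.13j, 0.81+0.21j, 0.36-1.28j], [(0.08+0.01j), (-0.12+0.5j), (0.79+0.21j)]] + [[(0.02-0.03j), -0.20-0.08j, 0.12-0.32j], [0.02+0.13j, 0.81-0.21j, (0.36+1.28j)], [(0.08-0.01j), (-0.12-0.5j), (0.79-0.21j)]]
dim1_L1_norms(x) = [4.22, 2.34, 2.11]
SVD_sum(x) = [[-2.35, -1.16, 0.81], [0.39, 0.19, -0.13], [-0.16, -0.08, 0.05]] + [[0.0,0.10,0.14], [0.01,0.84,1.24], [0.01,0.65,0.96]] + [[-0.11, 0.15, -0.1], [-0.41, 0.57, -0.38], [0.55, -0.76, 0.51]]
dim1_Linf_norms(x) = [2.45, 1.6, 1.52]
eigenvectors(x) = [[(-1+0j), (-0.17+0.13j), -0.17-0.13j],  [(-0.02+0j), (0.83+0j), (0.83-0j)],  [(0.1+0j), 0.01+0.51j, 0.01-0.51j]]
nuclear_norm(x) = 6.03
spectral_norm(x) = 2.78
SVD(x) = [[-0.98, 0.09, 0.15], [0.16, 0.79, 0.59], [-0.07, 0.61, -0.79]] @ diag([2.7824025492256337, 1.901898432048072, 1.3460751866949279]) @ [[0.86, 0.42, -0.29], [0.01, 0.56, 0.83], [-0.52, 0.71, -0.48]]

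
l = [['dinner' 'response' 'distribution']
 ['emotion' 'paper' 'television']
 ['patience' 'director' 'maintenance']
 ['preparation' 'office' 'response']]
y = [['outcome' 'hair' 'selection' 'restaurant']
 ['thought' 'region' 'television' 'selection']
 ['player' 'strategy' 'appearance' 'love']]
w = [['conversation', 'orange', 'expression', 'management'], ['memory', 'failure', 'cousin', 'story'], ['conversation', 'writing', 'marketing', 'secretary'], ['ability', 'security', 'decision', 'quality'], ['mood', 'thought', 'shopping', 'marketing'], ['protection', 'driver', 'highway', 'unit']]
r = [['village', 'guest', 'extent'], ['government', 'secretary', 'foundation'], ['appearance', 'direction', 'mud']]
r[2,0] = 'appearance'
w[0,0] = 'conversation'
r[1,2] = 'foundation'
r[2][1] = 'direction'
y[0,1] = 'hair'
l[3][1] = 'office'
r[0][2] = 'extent'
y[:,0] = ['outcome', 'thought', 'player']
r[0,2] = 'extent'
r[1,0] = 'government'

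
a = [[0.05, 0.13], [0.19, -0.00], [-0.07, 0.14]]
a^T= [[0.05, 0.19, -0.07],[0.13, -0.00, 0.14]]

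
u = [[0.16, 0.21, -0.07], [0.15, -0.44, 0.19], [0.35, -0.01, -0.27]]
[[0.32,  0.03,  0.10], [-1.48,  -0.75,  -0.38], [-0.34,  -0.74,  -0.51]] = u@[[-1.60,-1.48,-0.45], [2.42,1.53,1.26], [-0.91,0.78,1.26]]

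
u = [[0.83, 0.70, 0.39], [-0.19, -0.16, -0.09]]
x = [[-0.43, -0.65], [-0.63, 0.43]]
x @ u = [[-0.23, -0.2, -0.11], [-0.6, -0.51, -0.28]]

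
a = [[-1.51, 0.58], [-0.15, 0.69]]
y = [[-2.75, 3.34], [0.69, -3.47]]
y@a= [[3.65, 0.71], [-0.52, -1.99]]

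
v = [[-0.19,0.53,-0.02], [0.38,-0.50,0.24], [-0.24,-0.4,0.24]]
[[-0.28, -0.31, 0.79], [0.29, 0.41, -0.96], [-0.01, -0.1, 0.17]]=v@[[0.42, 0.76, -1.67], [-0.38, -0.31, 0.91], [-0.26, -0.16, 0.54]]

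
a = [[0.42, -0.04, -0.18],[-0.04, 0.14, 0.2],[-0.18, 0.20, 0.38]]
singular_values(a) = [0.64, 0.28, 0.02]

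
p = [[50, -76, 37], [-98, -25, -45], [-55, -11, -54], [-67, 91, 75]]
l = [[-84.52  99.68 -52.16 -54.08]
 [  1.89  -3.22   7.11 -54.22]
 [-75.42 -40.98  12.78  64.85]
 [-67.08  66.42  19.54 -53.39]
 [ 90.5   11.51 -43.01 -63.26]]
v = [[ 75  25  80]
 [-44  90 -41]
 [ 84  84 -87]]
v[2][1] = 84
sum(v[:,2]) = -48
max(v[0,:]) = 80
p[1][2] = -45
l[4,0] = 90.5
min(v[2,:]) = -87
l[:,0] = [-84.52, 1.89, -75.42, -67.08, 90.5]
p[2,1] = -11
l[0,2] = -52.16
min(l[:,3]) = -63.26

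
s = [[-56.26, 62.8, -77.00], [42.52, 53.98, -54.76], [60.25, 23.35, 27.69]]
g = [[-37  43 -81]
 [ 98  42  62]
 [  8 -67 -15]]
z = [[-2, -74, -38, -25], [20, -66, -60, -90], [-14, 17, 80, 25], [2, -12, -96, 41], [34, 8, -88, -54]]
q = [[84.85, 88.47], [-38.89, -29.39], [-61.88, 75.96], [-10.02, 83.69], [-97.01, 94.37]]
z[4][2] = -88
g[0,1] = 43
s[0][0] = -56.26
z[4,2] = -88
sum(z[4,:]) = -100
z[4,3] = -54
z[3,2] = -96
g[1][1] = 42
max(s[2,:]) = 60.25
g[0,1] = 43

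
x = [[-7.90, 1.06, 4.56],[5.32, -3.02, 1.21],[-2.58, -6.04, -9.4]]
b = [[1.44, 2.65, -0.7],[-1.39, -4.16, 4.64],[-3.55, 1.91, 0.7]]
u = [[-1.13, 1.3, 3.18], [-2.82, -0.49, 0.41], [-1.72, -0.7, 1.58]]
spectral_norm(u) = 4.48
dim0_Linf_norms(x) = [7.9, 6.04, 9.4]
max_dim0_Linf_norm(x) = 9.4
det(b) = -45.83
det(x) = -414.36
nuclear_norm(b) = 12.62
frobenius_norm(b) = 8.19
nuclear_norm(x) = 25.40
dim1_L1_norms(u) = [5.61, 3.72, 4.0]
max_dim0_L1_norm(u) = 5.67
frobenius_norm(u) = 5.23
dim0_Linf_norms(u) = [2.82, 1.3, 3.18]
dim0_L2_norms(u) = [3.49, 1.56, 3.57]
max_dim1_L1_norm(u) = 5.61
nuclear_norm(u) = 7.85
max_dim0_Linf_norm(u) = 3.18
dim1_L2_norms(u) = [3.62, 2.89, 2.44]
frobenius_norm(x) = 15.96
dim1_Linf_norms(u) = [3.18, 2.82, 1.72]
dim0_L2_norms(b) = [4.08, 5.29, 4.74]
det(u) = 9.02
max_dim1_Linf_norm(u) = 3.18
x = b @ u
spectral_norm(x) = 12.11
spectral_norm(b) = 6.91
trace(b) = -2.02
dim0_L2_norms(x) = [9.87, 6.84, 10.52]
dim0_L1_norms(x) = [15.8, 10.12, 15.17]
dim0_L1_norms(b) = [6.38, 8.72, 6.04]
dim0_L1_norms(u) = [5.67, 2.49, 5.17]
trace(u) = -0.04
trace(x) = -20.32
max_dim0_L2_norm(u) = 3.57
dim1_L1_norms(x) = [13.52, 9.55, 18.02]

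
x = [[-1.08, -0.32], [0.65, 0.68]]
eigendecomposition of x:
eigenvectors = [[-0.93, 0.19], [0.37, -0.98]]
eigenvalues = [-0.95, 0.55]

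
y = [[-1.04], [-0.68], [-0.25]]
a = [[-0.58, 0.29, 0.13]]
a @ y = [[0.37]]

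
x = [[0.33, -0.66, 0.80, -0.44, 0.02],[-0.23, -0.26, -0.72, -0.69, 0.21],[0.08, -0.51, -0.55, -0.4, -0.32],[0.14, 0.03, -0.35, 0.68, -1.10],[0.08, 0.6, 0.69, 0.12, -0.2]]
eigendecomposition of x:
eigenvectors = [[0.04+0.03j, (0.04-0.03j), (-0.9+0j), -0.94+0.00j, -0.10+0.00j], [(-0.42+0.25j), (-0.42-0.25j), (-0.24+0j), 0.20+0.00j, (-0.5+0j)], [-0.24+0.31j, (-0.24-0.31j), 0.29+0.00j, (-0.19+0j), (-0.02+0j)], [(0.36+0.22j), 0.36-0.22j, -0.01+0.00j, (0.2+0j), (0.84+0j)], [(0.66+0j), (0.66-0j), -0.22+0.00j, (-0.06+0j), -0.20+0.00j]]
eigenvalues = [(-0.77+0.6j), (-0.77-0.6j), (-0.1+0j), (0.73+0j), (0.91+0j)]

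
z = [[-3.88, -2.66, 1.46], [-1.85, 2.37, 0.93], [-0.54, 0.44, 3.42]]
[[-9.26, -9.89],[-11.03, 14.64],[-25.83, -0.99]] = z @ [[0.57, -1.62],[-1.35, 5.40],[-7.29, -1.24]]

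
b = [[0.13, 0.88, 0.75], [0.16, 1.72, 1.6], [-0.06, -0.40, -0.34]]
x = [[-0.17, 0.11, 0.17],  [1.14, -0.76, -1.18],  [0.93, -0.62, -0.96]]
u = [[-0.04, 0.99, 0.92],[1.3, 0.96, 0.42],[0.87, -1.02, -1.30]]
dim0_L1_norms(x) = [2.24, 1.49, 2.31]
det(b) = -0.00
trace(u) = -0.38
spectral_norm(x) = 2.35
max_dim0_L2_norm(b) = 1.97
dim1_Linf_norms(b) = [0.88, 1.72, 0.4]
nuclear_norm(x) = 2.35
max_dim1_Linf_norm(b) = 1.72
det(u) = 0.08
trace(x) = -1.89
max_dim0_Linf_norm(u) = 1.3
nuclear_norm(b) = 2.75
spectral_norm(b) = 2.68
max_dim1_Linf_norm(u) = 1.3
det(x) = 0.00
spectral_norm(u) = 2.34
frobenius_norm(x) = 2.35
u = x + b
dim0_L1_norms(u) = [2.21, 2.97, 2.64]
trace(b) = 1.51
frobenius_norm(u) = 2.85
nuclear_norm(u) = 3.98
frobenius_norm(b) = 2.68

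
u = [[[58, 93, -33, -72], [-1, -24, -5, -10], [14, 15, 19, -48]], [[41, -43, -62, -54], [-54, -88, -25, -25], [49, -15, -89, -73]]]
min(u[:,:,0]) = -54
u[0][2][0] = 14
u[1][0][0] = 41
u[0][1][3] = -10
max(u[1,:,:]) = 49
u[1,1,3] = -25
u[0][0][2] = -33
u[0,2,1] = 15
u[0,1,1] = -24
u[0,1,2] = -5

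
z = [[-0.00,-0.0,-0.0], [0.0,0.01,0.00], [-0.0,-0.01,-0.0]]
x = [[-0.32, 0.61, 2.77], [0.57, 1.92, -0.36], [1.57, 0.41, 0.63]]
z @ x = [[0.0, 0.0, 0.00], [0.01, 0.02, -0.00], [-0.01, -0.02, 0.0]]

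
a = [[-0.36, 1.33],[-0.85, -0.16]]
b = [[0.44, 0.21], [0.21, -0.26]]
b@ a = [[-0.34, 0.55], [0.15, 0.32]]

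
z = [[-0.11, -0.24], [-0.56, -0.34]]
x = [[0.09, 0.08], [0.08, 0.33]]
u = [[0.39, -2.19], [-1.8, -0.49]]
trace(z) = -0.45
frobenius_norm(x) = 0.36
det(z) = -0.10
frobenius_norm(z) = 0.71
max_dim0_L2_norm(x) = 0.34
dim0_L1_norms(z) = [0.67, 0.58]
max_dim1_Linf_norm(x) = 0.33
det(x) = 0.02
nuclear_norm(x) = 0.42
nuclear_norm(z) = 0.83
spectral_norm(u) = 2.24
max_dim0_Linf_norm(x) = 0.33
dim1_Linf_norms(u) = [2.19, 1.8]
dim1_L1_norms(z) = [0.35, 0.9]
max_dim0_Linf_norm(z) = 0.56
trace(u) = -0.10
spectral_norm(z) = 0.69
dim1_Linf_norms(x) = [0.09, 0.33]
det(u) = -4.13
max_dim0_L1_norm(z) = 0.67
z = x @ u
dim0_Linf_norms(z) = [0.56, 0.34]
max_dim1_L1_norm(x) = 0.41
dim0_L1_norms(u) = [2.19, 2.68]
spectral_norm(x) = 0.35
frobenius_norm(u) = 2.90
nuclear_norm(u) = 4.09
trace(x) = 0.42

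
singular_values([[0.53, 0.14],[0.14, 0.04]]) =[0.57, 0.0]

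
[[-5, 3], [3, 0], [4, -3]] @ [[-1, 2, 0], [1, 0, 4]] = [[8, -10, 12], [-3, 6, 0], [-7, 8, -12]]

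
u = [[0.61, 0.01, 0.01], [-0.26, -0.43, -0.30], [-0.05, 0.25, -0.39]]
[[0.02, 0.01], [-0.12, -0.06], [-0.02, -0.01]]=u@ [[0.02, 0.01],[0.16, 0.08],[0.15, 0.08]]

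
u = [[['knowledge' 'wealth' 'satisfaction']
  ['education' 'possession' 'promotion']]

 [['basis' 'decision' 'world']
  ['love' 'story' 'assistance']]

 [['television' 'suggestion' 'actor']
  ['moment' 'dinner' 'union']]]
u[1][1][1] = 'story'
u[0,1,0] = 'education'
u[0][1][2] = 'promotion'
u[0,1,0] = 'education'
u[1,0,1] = 'decision'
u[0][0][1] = 'wealth'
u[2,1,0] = 'moment'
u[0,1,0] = 'education'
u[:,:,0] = [['knowledge', 'education'], ['basis', 'love'], ['television', 'moment']]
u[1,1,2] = 'assistance'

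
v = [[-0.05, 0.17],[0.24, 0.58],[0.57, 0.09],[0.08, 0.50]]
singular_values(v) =[0.87, 0.51]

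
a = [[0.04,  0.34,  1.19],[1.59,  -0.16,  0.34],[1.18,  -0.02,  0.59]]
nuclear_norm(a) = 3.32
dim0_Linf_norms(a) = [1.59, 0.34, 1.19]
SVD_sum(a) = [[0.49,-0.01,0.23], [1.43,-0.03,0.68], [1.19,-0.03,0.57]] + [[-0.45, 0.35, 0.96], [0.16, -0.13, -0.34], [-0.01, 0.01, 0.02]] + [[-0.00, -0.0, 0.0], [-0.00, -0.0, 0.00], [0.0, 0.00, -0.00]]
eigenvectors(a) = [[-0.55,  -0.56,  -0.15], [-0.59,  0.73,  -0.95], [-0.59,  0.38,  0.28]]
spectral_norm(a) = 2.13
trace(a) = 0.47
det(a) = 0.00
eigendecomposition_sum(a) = [[0.69, 0.12, 0.80],[0.74, 0.13, 0.85],[0.74, 0.13, 0.85]] + [[-0.65, 0.22, 0.39], [0.85, -0.29, -0.51], [0.44, -0.15, -0.26]] + [[-0.0, -0.0, 0.0],[-0.00, -0.0, 0.0],[0.0, 0.00, -0.0]]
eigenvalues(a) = [1.67, -1.2, -0.0]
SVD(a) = [[-0.25, 0.94, -0.22], [-0.74, -0.34, -0.58], [-0.62, 0.02, 0.79]] @ diag([2.1316004254769627, 1.1831227875622905, 0.0003092850908507379]) @ [[-0.9,0.02,-0.43], [-0.40,0.32,0.86], [0.15,0.95,-0.28]]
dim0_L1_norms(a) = [2.81, 0.52, 2.12]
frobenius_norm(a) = 2.44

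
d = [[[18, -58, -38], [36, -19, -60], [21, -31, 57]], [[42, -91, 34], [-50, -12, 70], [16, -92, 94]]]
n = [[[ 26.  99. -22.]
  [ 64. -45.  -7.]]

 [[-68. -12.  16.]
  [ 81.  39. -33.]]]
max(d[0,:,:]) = 57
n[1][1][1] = 39.0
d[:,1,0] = [36, -50]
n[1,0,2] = 16.0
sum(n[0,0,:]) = 103.0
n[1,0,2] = 16.0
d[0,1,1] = -19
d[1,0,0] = 42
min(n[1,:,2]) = -33.0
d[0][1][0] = 36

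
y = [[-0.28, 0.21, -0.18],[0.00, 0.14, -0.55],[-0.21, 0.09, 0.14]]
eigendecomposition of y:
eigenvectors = [[0.79,0.49,0.43], [0.51,0.85,0.9], [0.33,0.20,-0.12]]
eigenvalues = [-0.22, 0.01, 0.21]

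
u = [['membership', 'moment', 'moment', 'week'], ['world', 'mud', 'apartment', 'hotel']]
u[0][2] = 'moment'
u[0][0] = 'membership'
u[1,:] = ['world', 'mud', 'apartment', 'hotel']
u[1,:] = ['world', 'mud', 'apartment', 'hotel']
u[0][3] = 'week'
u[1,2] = 'apartment'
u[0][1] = 'moment'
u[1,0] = 'world'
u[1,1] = 'mud'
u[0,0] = 'membership'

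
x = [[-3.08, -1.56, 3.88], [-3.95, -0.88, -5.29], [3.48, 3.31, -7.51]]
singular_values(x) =[10.65, 6.09, 0.59]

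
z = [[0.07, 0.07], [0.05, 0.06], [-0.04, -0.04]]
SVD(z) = [[-0.72, 0.49], [-0.56, -0.83], [0.41, -0.28]] @ diag([0.13807935303257637, 0.005838858287811102]) @ [[-0.69,-0.73], [0.73,-0.69]]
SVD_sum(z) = [[0.07, 0.07], [0.05, 0.06], [-0.04, -0.04]] + [[0.0, -0.0], [-0.00, 0.0], [-0.0, 0.00]]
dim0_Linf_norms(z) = [0.07, 0.07]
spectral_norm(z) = 0.14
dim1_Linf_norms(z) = [0.07, 0.06, 0.04]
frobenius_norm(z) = 0.14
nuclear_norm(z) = 0.14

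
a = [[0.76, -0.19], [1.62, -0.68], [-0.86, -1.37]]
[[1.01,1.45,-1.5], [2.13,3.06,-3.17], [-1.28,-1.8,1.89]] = a @ [[1.35,1.93,-2.01],  [0.09,0.1,-0.12]]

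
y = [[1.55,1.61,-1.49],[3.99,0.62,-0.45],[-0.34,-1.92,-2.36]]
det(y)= 22.900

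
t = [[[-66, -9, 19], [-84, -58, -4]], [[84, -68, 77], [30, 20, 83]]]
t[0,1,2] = -4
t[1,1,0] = 30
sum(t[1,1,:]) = 133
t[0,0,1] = -9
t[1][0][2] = 77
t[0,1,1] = -58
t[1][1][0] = 30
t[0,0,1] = -9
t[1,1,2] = 83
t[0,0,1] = -9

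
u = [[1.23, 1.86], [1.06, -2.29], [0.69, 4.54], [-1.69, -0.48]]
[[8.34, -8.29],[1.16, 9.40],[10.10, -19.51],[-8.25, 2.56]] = u@[[4.44,  -0.31], [1.55,  -4.25]]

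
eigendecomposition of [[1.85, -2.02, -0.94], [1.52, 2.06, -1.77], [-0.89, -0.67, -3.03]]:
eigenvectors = [[(0.71+0j), (0.71-0j), 0.26+0.00j], [-0.07-0.68j, (-0.07+0.68j), 0.23+0.00j], [-0.07+0.11j, -0.07-0.11j, 0.94+0.00j]]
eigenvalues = [(2.16+1.79j), (2.16-1.79j), (-3.44+0j)]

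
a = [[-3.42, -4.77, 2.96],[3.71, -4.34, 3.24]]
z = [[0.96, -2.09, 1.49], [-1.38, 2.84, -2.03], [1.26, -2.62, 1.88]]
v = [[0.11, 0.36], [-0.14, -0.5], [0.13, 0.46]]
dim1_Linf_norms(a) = [4.77, 4.34]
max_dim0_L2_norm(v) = 0.77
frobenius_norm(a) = 9.29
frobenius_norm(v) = 0.80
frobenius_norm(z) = 5.80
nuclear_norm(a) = 12.85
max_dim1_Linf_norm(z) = 2.84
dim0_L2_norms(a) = [5.05, 6.45, 4.39]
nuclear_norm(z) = 5.84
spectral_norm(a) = 7.79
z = v @ a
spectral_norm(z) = 5.80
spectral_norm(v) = 0.80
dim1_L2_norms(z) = [2.74, 3.75, 3.46]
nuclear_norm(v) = 0.81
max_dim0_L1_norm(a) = 9.11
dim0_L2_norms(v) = [0.22, 0.77]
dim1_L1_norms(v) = [0.47, 0.64, 0.59]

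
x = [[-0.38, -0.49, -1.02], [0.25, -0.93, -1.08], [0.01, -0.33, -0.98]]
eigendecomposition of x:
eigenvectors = [[0.69, 0.84, -0.25], [0.58, -0.42, -0.87], [0.42, 0.34, 0.43]]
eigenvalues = [-1.42, -0.55, -0.32]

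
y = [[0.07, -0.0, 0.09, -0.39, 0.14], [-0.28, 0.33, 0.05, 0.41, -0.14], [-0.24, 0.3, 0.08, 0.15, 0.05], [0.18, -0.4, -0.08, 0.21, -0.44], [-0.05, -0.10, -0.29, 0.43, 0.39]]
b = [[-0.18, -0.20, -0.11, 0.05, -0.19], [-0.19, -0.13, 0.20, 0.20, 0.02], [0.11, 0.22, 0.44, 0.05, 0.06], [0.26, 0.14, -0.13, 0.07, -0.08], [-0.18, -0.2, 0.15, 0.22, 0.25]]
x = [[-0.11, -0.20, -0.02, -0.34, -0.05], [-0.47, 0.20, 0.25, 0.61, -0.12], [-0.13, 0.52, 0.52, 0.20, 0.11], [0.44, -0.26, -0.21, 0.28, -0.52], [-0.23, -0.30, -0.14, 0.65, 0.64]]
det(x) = -0.05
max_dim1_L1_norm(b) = 1.0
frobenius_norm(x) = 1.77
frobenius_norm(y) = 1.27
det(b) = -0.00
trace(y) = 1.08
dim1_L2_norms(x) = [0.41, 0.84, 0.78, 0.81, 1.0]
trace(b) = 0.45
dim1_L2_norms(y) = [0.43, 0.61, 0.42, 0.66, 0.66]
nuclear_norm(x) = 3.47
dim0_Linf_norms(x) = [0.47, 0.52, 0.52, 0.65, 0.64]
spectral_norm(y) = 0.84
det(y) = 0.00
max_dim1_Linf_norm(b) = 0.44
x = y + b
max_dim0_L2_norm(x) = 1.01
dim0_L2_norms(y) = [0.42, 0.61, 0.33, 0.76, 0.62]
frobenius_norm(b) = 0.92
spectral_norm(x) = 1.21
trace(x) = 1.53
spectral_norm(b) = 0.63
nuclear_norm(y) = 2.22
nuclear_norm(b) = 1.70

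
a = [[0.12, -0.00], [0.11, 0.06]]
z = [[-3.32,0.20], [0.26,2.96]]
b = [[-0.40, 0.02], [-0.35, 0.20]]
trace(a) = 0.18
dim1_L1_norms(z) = [3.52, 3.22]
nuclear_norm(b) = 0.68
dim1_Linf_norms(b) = [0.4, 0.35]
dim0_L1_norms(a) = [0.23, 0.06]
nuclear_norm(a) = 0.21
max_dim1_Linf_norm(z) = 3.32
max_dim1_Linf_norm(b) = 0.4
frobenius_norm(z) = 4.46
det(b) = -0.07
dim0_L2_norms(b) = [0.53, 0.2]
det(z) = -9.88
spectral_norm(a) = 0.17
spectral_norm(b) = 0.55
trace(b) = -0.20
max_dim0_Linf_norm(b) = 0.4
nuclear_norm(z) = 6.30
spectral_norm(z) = 3.33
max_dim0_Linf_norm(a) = 0.12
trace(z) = -0.36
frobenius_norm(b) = 0.57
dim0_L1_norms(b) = [0.75, 0.22]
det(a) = 0.01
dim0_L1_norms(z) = [3.58, 3.16]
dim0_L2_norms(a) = [0.16, 0.06]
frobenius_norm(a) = 0.17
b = a @ z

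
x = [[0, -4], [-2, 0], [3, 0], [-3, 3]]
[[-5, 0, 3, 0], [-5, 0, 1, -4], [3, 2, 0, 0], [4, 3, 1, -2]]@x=[[9, 20], [15, 8], [-4, -12], [3, -22]]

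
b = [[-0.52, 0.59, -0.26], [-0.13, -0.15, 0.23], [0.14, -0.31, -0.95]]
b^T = [[-0.52, -0.13, 0.14], [0.59, -0.15, -0.31], [-0.26, 0.23, -0.95]]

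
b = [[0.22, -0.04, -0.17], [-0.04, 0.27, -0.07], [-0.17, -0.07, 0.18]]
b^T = [[0.22, -0.04, -0.17], [-0.04, 0.27, -0.07], [-0.17, -0.07, 0.18]]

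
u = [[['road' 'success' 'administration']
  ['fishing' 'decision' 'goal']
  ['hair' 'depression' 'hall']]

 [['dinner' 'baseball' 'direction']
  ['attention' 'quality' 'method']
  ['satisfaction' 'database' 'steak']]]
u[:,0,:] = [['road', 'success', 'administration'], ['dinner', 'baseball', 'direction']]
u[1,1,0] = 'attention'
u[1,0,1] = 'baseball'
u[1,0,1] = 'baseball'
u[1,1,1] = 'quality'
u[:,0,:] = [['road', 'success', 'administration'], ['dinner', 'baseball', 'direction']]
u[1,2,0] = 'satisfaction'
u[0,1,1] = 'decision'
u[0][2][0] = 'hair'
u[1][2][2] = 'steak'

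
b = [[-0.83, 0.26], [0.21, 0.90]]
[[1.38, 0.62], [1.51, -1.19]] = b@[[-1.06,-1.08],  [1.92,-1.07]]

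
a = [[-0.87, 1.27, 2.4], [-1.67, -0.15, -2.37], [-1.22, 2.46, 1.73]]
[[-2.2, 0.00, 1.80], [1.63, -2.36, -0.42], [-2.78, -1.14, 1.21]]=a@[[-0.15, 0.73, -0.67], [-0.83, -0.46, -0.31], [-0.53, 0.51, 0.67]]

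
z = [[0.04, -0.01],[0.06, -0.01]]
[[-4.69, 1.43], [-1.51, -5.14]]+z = [[-4.65,1.42], [-1.45,-5.15]]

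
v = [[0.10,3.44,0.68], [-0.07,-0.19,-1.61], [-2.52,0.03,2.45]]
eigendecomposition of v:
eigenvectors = [[-0.26+0.00j, -0.74+0.00j, (-0.74-0j)], [-0.41+0.00j, (0.2-0.38j), 0.20+0.38j], [0.87+0.00j, -0.43-0.30j, -0.43+0.30j]]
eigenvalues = [(3.2+0j), (-0.42+2.06j), (-0.42-2.06j)]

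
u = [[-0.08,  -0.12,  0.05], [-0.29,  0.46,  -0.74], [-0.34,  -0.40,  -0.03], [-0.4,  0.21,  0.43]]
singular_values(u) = [0.94, 0.61, 0.53]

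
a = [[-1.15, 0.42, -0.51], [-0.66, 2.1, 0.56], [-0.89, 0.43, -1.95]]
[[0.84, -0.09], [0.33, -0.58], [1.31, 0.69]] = a@ [[-0.50, 0.27], [0.11, -0.06], [-0.42, -0.49]]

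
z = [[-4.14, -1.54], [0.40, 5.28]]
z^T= [[-4.14,0.40],[-1.54,5.28]]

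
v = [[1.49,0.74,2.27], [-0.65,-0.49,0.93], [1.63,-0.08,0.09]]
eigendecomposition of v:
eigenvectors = [[0.86+0.00j,-0.08+0.30j,(-0.08-0.3j)], [(-0.02+0j),(-0.84+0j),-0.84-0.00j], [(0.51+0j),0.28-0.33j,0.28+0.33j]]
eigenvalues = [(2.82+0j), (-0.87+0.6j), (-0.87-0.6j)]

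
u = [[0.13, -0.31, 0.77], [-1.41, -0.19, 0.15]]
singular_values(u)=[1.43, 0.84]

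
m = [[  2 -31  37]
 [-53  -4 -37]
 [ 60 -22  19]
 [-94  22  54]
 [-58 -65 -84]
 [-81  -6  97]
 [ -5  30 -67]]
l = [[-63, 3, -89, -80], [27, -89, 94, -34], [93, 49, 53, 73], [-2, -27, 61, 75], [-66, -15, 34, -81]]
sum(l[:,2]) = 153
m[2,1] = -22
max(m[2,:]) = 60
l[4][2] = 34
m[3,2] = 54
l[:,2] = [-89, 94, 53, 61, 34]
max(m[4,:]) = -58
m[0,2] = 37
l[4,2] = 34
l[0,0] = -63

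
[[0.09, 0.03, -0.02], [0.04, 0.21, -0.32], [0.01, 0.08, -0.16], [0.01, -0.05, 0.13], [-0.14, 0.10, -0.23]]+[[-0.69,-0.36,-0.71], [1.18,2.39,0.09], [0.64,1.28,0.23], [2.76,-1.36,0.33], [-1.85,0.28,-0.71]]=[[-0.6, -0.33, -0.73], [1.22, 2.6, -0.23], [0.65, 1.36, 0.07], [2.77, -1.41, 0.46], [-1.99, 0.38, -0.94]]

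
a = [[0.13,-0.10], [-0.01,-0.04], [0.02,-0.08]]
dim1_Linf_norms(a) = [0.13, 0.04, 0.08]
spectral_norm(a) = 0.18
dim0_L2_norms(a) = [0.13, 0.13]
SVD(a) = [[-0.91, 0.39], [-0.12, -0.59], [-0.40, -0.7]] @ diag([0.1786145813212039, 0.05913401169759282]) @ [[-0.7, 0.71], [0.71, 0.70]]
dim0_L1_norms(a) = [0.16, 0.22]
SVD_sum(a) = [[0.11, -0.12], [0.02, -0.02], [0.05, -0.05]] + [[0.02, 0.02], [-0.03, -0.02], [-0.03, -0.03]]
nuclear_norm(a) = 0.24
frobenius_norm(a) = 0.19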